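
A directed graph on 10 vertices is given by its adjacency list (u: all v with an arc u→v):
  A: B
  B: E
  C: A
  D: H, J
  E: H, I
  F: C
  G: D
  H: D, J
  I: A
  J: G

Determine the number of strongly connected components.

4

{A, B, E, I} are all mutually reachable — one SCC of size 4.
{D, G, H, J} are all mutually reachable — one SCC of size 4.
{F} is an SCC by itself.
{C} is an SCC by itself.
That gives 4 strongly connected components.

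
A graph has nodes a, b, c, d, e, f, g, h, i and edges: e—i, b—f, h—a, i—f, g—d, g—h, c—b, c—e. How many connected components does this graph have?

Starting from a we can reach a, d, g, h. That is one component of size 4.
Starting from b we can reach b, c, e, f, i. That is one component of size 5.
Total: 2 components.

2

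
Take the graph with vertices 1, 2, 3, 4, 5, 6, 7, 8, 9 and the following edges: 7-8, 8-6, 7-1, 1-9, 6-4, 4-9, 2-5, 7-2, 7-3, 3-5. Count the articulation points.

Removing 7 increases the component count from 1 to 2, so 7 is a cut vertex.
By contrast removing 6 leaves 1 component; it is not a cut vertex. No other vertex is a cut vertex either.

1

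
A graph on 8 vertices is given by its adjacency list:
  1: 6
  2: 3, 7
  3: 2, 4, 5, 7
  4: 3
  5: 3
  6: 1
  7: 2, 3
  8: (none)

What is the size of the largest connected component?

5

8 is isolated — a component by itself.
Starting from 1 we can reach 1, 6. That is one component of size 2.
Starting from 2 we can reach 2, 3, 4, 5, 7. That is one component of size 5.
The largest has 5 vertices.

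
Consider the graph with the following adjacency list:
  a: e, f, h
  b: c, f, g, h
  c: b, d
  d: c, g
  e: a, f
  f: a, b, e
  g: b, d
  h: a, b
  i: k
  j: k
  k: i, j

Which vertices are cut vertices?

b, k

Removing b increases the component count from 2 to 3, so b is a cut vertex.
Removing k increases the component count from 2 to 3, so k is a cut vertex.
By contrast removing j leaves 2 components; it is not a cut vertex. No other vertex is a cut vertex either.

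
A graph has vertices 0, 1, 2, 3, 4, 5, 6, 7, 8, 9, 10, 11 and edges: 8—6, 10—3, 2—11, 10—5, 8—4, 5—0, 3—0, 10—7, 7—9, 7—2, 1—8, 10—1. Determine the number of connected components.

Starting from 0 we can reach 0, 1, 2, 3, 4, 5, 6, 7, 8, 9, 10, 11. That is one component of size 12.
Total: 1 component.

1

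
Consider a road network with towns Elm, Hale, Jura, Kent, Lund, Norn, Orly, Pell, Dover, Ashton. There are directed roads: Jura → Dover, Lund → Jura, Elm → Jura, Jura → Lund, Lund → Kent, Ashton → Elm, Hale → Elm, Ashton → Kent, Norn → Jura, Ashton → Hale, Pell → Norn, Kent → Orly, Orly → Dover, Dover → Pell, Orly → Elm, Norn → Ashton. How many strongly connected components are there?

1

{Elm, Hale, Jura, Kent, Lund, Norn, Orly, Pell, Dover, Ashton} are all mutually reachable — one SCC of size 10.
That gives 1 strongly connected component.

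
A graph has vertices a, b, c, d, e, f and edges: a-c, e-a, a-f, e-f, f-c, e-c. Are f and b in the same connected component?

No

The component containing f is {a, c, e, f}, and b is not in it.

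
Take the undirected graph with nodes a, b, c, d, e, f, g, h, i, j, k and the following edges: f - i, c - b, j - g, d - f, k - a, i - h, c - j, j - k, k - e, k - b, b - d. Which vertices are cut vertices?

Removing b increases the component count from 1 to 2, so b is a cut vertex.
Removing d increases the component count from 1 to 2, so d is a cut vertex.
Removing f increases the component count from 1 to 2, so f is a cut vertex.
Likewise i, j, k are cut vertices.
By contrast removing a leaves 1 component; it is not a cut vertex. No other vertex is a cut vertex either.

b, d, f, i, j, k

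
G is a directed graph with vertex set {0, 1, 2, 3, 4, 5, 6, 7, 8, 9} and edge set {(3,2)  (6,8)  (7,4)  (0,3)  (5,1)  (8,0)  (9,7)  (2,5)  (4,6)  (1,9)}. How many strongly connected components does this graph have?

1

{0, 1, 2, 3, 4, 5, 6, 7, 8, 9} are all mutually reachable — one SCC of size 10.
That gives 1 strongly connected component.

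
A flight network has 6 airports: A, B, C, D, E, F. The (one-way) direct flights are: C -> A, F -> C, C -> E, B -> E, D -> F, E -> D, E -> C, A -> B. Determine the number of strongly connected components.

1

{A, B, C, D, E, F} are all mutually reachable — one SCC of size 6.
That gives 1 strongly connected component.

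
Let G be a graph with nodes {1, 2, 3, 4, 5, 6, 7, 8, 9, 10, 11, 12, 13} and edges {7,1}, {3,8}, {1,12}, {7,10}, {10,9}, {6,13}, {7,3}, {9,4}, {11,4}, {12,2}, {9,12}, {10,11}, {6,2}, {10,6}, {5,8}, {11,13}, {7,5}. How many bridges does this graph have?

0

The edges on the cycle 7-3-8-5-7 are not bridges since each lies on that cycle.
Every edge lies on some cycle, so there are no bridges.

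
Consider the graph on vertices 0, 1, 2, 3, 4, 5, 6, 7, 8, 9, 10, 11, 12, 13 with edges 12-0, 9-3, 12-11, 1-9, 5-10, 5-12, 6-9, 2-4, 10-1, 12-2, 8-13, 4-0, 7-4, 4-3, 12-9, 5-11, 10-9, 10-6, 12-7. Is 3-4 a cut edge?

No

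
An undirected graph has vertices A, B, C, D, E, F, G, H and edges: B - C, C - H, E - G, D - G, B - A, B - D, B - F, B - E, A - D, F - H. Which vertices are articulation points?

Removing B increases the component count from 1 to 2, so B is a cut vertex.
By contrast removing D leaves 1 component; it is not a cut vertex. No other vertex is a cut vertex either.

B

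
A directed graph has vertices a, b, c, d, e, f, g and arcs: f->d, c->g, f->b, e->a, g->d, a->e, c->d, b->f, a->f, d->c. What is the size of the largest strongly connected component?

3

{c, d, g} are all mutually reachable — one SCC of size 3.
{a, e} are all mutually reachable — one SCC of size 2.
{b, f} are all mutually reachable — one SCC of size 2.
The largest has 3 vertices.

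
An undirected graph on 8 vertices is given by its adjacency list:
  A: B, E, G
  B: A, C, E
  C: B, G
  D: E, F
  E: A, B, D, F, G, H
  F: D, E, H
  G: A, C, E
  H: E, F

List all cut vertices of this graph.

Removing E increases the component count from 1 to 2, so E is a cut vertex.
By contrast removing H leaves 1 component; it is not a cut vertex. No other vertex is a cut vertex either.

E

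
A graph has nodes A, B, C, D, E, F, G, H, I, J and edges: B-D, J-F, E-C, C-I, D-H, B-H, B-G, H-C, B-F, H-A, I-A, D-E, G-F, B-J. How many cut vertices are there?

Removing B increases the component count from 1 to 2, so B is a cut vertex.
By contrast removing G leaves 1 component; it is not a cut vertex. No other vertex is a cut vertex either.

1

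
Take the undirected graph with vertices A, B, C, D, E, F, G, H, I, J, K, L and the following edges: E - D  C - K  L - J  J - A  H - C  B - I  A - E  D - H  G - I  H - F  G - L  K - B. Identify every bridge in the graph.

The edges on the cycle G-L-J-A-E-D-H-C-K-B-I-G are not bridges since each lies on that cycle.
But removing F - H disconnects F from H — this is a bridge.

F-H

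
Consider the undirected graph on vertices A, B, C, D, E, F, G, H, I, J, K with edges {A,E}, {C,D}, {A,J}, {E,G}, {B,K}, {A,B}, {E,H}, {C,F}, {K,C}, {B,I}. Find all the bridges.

removing F–C disconnects F from C; removing B–A disconnects B from A; removing E–H disconnects E from H; removing E–G disconnects E from G — these are bridges.
In total 10 edges are bridges.

A-B, A-E, A-J, B-I, B-K, C-D, C-F, C-K, E-G, E-H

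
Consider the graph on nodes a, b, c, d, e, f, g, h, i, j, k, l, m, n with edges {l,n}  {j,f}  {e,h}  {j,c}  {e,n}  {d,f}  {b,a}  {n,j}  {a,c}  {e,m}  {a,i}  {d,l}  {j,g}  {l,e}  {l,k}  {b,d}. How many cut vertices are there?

Removing a increases the component count from 1 to 2, so a is a cut vertex.
Removing e increases the component count from 1 to 3, so e is a cut vertex.
Removing j increases the component count from 1 to 2, so j is a cut vertex.
Likewise l is a cut vertex.
By contrast removing b leaves 1 component; it is not a cut vertex. No other vertex is a cut vertex either.

4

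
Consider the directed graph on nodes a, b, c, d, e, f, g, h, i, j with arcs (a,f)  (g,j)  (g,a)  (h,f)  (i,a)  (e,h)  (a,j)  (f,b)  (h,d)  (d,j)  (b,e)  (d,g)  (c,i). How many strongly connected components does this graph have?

{a, b, d, e, f, g, h} are all mutually reachable — one SCC of size 7.
{i} is an SCC by itself.
{c} is an SCC by itself.
{j} is an SCC by itself.
That gives 4 strongly connected components.

4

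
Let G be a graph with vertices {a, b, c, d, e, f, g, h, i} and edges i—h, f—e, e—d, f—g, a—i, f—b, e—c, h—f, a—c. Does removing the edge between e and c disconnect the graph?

No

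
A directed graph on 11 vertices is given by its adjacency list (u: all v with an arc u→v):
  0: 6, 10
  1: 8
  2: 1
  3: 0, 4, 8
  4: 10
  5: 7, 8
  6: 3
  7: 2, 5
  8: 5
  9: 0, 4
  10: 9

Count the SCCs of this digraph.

2

{0, 3, 4, 6, 9, 10} are all mutually reachable — one SCC of size 6.
{1, 2, 5, 7, 8} are all mutually reachable — one SCC of size 5.
That gives 2 strongly connected components.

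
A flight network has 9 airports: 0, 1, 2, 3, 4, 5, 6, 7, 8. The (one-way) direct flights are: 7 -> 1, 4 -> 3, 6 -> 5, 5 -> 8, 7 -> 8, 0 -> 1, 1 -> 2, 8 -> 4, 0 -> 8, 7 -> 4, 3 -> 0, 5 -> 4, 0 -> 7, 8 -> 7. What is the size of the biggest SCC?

{0, 3, 4, 7, 8} are all mutually reachable — one SCC of size 5.
{5} is an SCC by itself.
{1} is an SCC by itself.
{6} is an SCC by itself.
{2} is an SCC by itself.
The largest has 5 vertices.

5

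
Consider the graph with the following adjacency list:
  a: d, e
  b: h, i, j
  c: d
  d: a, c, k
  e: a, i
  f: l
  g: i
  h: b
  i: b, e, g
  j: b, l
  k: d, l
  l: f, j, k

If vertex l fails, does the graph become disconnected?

Deleting l raises the number of components from 1 to 2, so l is a cut vertex.

Yes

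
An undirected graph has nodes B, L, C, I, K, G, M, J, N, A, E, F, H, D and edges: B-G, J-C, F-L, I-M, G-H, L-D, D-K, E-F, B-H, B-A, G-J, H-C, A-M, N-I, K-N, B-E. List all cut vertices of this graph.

Removing B increases the component count from 1 to 2, so B is a cut vertex.
By contrast removing H leaves 1 component; it is not a cut vertex. No other vertex is a cut vertex either.

B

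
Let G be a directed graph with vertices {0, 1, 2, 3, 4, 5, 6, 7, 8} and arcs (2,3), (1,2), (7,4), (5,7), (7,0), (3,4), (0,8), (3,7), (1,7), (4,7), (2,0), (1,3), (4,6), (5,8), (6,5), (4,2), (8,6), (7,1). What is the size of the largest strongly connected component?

9

{0, 1, 2, 3, 4, 5, 6, 7, 8} are all mutually reachable — one SCC of size 9.
The largest has 9 vertices.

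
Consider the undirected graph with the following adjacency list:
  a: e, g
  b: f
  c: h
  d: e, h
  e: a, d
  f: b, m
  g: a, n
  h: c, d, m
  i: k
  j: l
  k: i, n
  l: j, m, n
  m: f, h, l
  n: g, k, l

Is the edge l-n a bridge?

After removing l-n, the path l-m-h-d-e-a-g-n still connects them, so the edge is not a bridge.

No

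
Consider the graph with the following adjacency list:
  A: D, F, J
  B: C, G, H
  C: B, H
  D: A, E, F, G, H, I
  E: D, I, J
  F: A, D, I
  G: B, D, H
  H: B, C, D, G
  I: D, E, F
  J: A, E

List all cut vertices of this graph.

D

Removing D increases the component count from 1 to 2, so D is a cut vertex.
By contrast removing A leaves 1 component; it is not a cut vertex. No other vertex is a cut vertex either.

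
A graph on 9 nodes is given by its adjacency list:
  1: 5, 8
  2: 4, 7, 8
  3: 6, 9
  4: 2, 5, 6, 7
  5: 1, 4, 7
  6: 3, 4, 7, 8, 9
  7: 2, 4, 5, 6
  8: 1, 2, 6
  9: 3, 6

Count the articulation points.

1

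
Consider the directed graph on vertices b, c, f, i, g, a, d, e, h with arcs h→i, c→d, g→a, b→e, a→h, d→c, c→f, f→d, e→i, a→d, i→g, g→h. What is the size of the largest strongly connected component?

4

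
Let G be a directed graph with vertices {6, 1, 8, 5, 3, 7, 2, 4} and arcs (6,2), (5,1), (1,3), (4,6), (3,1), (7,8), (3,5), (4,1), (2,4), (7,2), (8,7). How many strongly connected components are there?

{1, 3, 5} are all mutually reachable — one SCC of size 3.
{2, 4, 6} are all mutually reachable — one SCC of size 3.
{7, 8} are all mutually reachable — one SCC of size 2.
That gives 3 strongly connected components.

3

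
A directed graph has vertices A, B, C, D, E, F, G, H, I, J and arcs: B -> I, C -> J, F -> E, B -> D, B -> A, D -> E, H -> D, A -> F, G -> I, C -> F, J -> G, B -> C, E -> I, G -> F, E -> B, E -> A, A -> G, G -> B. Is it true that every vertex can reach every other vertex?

No

There is no directed path from I to H, so the graph is not strongly connected.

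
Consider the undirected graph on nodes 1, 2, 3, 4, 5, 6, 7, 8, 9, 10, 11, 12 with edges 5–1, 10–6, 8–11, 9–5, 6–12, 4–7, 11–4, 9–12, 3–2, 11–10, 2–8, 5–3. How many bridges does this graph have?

3

The edges on the cycle 9-5-3-2-8-11-10-6-12-9 are not bridges since each lies on that cycle.
But removing 4–7 disconnects 4 from 7; removing 5–1 disconnects 5 from 1; removing 4–11 disconnects 4 from 11 — these are bridges.
That makes 3 bridges.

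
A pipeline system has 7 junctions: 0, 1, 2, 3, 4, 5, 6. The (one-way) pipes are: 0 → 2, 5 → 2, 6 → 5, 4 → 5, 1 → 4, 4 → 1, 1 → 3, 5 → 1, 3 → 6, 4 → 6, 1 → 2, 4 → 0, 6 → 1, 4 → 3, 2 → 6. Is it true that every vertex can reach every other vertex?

From 6 we can reach every vertex (0, 1, 2, 3, 4, 5, 6), and every vertex can reach 6 (0, 1, 2, 3, 4, 5, 6). So the whole graph is one strongly connected component.

Yes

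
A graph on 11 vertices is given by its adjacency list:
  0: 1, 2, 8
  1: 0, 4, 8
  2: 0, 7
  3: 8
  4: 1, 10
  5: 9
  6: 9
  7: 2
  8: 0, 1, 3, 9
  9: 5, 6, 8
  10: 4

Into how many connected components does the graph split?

Starting from 0 we can reach 0, 1, 2, 3, 4, 5, 6, 7, 8, 9, 10. That is one component of size 11.
Total: 1 component.

1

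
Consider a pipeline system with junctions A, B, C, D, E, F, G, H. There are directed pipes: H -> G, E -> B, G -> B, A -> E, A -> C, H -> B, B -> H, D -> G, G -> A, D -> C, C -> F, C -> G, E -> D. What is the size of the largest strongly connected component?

7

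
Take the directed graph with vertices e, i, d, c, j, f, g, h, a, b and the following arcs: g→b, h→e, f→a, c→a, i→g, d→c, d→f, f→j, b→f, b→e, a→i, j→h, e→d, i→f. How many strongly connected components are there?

1

{a, b, c, d, e, f, g, h, i, j} are all mutually reachable — one SCC of size 10.
That gives 1 strongly connected component.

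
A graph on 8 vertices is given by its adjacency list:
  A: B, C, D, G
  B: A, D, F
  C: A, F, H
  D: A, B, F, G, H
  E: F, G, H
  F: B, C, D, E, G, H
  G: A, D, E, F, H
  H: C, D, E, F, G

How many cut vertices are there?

Removing C, for instance, still leaves 1 component. No single vertex removal increases the component count — the graph has no articulation points.

0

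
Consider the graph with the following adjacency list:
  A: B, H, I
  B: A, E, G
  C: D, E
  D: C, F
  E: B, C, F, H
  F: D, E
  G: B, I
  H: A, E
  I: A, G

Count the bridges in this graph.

0

The edges on the cycle B-G-I-A-B are not bridges since each lies on that cycle.
Every edge lies on some cycle, so there are no bridges.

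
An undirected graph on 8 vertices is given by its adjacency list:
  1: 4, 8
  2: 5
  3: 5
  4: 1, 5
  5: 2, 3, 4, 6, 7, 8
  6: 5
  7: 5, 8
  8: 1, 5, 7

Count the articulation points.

Removing 5 increases the component count from 1 to 4, so 5 is a cut vertex.
By contrast removing 7 leaves 1 component; it is not a cut vertex. No other vertex is a cut vertex either.

1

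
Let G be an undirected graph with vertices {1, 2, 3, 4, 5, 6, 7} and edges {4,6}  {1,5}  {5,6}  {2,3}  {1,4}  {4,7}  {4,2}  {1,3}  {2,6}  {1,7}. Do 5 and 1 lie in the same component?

Yes

From 5 we can reach 1, 2, 3, 4, 5, 6, 7, which includes 1.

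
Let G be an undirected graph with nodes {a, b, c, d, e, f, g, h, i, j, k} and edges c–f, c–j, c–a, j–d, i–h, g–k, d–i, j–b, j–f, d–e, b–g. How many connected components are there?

Starting from a we can reach a, b, c, d, e, f, g, h, i, j, k. That is one component of size 11.
Total: 1 component.

1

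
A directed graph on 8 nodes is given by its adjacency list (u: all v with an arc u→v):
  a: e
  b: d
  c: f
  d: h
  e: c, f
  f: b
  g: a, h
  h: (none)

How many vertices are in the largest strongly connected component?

1

{d} is an SCC by itself.
{h} is an SCC by itself.
{g} is an SCC by itself.
{b} is an SCC by itself.
{a} is an SCC by itself.
(and 3 more singleton SCCs)
The largest has 1 vertex.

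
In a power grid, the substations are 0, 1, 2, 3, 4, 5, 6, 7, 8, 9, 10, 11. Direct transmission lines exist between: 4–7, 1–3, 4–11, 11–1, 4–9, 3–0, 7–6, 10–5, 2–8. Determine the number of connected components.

3

Starting from 5 we can reach 5, 10. That is one component of size 2.
Starting from 2 we can reach 2, 8. That is one component of size 2.
Starting from 0 we can reach 0, 1, 3, 4, 6, 7, 9, 11. That is one component of size 8.
Total: 3 components.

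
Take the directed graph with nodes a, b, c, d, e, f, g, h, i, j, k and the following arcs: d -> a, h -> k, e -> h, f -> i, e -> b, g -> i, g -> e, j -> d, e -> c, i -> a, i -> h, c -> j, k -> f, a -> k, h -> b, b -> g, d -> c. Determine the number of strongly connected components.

1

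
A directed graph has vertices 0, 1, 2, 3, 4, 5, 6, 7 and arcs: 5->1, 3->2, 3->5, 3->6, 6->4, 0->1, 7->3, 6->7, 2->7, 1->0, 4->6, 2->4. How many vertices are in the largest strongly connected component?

5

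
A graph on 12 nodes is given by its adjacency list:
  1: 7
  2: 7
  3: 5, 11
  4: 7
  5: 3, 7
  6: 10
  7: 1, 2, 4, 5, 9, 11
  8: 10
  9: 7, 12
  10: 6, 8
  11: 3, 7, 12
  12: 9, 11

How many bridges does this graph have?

5

The edges on the cycle 7-11-12-9-7 are not bridges since each lies on that cycle.
But removing 1-7 disconnects 1 from 7; removing 8-10 disconnects 8 from 10; removing 4-7 disconnects 4 from 7; removing 2-7 disconnects 2 from 7 — these are bridges.
In total 5 edges are bridges.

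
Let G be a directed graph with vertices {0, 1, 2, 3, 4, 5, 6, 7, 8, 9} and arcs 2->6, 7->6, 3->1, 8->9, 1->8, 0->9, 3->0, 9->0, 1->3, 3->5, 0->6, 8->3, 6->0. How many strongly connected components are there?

6

{1, 3, 8} are all mutually reachable — one SCC of size 3.
{0, 6, 9} are all mutually reachable — one SCC of size 3.
{5} is an SCC by itself.
{4} is an SCC by itself.
{7} is an SCC by itself.
(and 1 more singleton SCC)
That gives 6 strongly connected components.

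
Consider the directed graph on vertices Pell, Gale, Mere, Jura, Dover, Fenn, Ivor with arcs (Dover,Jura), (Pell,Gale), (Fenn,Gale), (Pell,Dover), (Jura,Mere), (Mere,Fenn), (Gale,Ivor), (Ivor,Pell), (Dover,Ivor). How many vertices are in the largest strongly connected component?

{Fenn, Gale, Ivor, Jura, Mere, Pell, Dover} are all mutually reachable — one SCC of size 7.
The largest has 7 vertices.

7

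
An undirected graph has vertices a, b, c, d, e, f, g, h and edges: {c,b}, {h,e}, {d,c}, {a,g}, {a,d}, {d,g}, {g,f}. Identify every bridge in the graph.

The edges on the cycle a-d-g-a are not bridges since each lies on that cycle.
But removing c-b disconnects c from b; removing h-e disconnects h from e; removing d-c disconnects d from c; removing g-f disconnects g from f — these are bridges.

b-c, c-d, e-h, f-g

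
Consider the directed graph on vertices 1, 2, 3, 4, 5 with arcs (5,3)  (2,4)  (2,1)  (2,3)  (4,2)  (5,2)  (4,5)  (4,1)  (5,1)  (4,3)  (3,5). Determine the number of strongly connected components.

2

{2, 3, 4, 5} are all mutually reachable — one SCC of size 4.
{1} is an SCC by itself.
That gives 2 strongly connected components.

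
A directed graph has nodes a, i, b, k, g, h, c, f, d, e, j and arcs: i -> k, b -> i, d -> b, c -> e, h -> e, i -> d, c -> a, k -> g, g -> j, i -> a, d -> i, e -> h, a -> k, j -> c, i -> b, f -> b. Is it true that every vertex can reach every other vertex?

No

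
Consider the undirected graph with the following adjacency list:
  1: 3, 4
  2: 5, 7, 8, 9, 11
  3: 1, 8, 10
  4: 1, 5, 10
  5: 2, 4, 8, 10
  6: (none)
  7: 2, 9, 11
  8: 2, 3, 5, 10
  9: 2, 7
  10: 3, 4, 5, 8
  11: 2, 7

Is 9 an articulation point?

Deleting 9 leaves 2 components (was 2), so 9 is not a cut vertex.

No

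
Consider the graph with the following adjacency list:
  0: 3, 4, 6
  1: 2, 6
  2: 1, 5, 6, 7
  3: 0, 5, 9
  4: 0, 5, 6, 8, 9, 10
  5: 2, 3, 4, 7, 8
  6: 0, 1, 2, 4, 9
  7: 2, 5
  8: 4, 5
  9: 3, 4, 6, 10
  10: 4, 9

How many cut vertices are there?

Removing 7, for instance, still leaves 1 component. No single vertex removal increases the component count — the graph has no articulation points.

0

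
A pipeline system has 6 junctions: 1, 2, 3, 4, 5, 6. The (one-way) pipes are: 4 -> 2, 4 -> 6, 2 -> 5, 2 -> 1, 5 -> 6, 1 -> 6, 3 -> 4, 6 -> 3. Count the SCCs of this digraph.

{1, 2, 3, 4, 5, 6} are all mutually reachable — one SCC of size 6.
That gives 1 strongly connected component.

1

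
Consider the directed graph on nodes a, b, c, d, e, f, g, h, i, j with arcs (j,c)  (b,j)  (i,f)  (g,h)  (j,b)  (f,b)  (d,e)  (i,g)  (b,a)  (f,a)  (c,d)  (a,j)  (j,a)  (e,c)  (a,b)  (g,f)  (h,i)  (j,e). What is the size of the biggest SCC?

3

{c, d, e} are all mutually reachable — one SCC of size 3.
{a, b, j} are all mutually reachable — one SCC of size 3.
{g, h, i} are all mutually reachable — one SCC of size 3.
{f} is an SCC by itself.
The largest has 3 vertices.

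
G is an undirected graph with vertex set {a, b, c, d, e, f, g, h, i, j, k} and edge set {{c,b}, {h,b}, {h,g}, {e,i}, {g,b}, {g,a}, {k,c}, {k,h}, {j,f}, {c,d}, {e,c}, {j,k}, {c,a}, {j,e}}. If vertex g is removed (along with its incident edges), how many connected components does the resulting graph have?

With g gone, the remaining components are: {a, b, c, d, e, f, h, i, j, k}.
That is 1 component.

1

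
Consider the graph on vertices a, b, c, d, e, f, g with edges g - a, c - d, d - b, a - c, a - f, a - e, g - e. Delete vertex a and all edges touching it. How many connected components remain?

With a gone, the remaining components are: {f}; {e, g}; {b, c, d}.
That is 3 components.

3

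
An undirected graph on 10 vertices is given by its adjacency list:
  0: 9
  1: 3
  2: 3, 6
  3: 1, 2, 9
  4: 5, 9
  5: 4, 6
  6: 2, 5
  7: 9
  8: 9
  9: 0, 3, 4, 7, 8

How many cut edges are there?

4

The edges on the cycle 4-5-6-2-3-9-4 are not bridges since each lies on that cycle.
But removing 8-9 disconnects 8 from 9; removing 9-7 disconnects 9 from 7; removing 0-9 disconnects 0 from 9; removing 3-1 disconnects 3 from 1 — these are bridges.
That makes 4 bridges.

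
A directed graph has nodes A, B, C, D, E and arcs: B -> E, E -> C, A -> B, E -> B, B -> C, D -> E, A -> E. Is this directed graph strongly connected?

No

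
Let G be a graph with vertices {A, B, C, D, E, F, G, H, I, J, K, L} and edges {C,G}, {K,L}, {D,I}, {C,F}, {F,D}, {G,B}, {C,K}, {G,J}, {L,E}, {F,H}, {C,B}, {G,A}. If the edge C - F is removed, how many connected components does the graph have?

2

Before removal there is 1 component.
C - F is a bridge — removing it separates C's side from F's side.
After removal: 2 components.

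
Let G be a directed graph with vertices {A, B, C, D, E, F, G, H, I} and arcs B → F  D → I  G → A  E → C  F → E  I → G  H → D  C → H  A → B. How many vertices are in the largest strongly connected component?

9

{A, B, C, D, E, F, G, H, I} are all mutually reachable — one SCC of size 9.
The largest has 9 vertices.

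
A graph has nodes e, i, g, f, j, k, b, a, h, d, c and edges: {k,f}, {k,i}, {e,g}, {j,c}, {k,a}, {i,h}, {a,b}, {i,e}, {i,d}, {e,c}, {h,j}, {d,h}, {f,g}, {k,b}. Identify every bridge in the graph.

The edges on the cycle k-a-b-k are not bridges since each lies on that cycle.
Every edge lies on some cycle, so there are no bridges.

none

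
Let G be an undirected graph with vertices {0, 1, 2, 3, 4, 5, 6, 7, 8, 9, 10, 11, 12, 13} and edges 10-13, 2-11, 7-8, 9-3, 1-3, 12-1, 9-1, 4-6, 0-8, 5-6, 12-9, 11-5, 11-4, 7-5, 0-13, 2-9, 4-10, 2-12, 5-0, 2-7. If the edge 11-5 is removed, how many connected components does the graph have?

11 and 5 are still connected via 11-2-7-5, so the component count stays at 1.

1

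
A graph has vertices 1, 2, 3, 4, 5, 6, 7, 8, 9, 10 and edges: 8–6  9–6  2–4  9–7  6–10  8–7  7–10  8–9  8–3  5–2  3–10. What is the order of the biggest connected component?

1 is isolated — a component by itself.
Starting from 2 we can reach 2, 4, 5. That is one component of size 3.
Starting from 3 we can reach 3, 6, 7, 8, 9, 10. That is one component of size 6.
The largest has 6 vertices.

6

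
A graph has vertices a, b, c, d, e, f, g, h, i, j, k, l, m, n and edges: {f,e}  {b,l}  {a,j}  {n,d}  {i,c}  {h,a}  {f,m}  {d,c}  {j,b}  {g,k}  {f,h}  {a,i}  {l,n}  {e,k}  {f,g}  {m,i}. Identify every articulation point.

Removing f increases the component count from 1 to 2, so f is a cut vertex.
By contrast removing e leaves 1 component; it is not a cut vertex. No other vertex is a cut vertex either.

f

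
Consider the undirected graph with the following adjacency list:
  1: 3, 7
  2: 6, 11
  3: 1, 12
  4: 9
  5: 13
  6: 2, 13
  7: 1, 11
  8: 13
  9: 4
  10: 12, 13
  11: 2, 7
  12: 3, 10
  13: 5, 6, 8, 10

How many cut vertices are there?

Removing 13 increases the component count from 2 to 4, so 13 is a cut vertex.
By contrast removing 9 leaves 2 components; it is not a cut vertex. No other vertex is a cut vertex either.

1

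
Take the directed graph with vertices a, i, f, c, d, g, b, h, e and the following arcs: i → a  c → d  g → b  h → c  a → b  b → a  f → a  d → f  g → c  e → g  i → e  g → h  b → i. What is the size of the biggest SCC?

9

{a, b, c, d, e, f, g, h, i} are all mutually reachable — one SCC of size 9.
The largest has 9 vertices.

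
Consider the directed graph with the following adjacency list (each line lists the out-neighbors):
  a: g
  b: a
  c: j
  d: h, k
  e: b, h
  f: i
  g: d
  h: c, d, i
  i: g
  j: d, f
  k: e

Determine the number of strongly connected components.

1

{a, b, c, d, e, f, g, h, i, j, k} are all mutually reachable — one SCC of size 11.
That gives 1 strongly connected component.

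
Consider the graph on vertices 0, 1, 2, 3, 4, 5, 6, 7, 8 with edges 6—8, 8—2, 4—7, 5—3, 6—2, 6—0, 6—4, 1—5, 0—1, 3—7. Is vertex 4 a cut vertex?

Deleting 4 leaves 1 component (was 1) (its neighbors 6, 7 remain connected to each other), so 4 is not a cut vertex.

No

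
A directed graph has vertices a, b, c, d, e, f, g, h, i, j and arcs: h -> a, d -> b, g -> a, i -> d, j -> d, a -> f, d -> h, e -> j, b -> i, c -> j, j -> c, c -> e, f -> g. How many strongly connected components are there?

{a, f, g} are all mutually reachable — one SCC of size 3.
{b, d, i} are all mutually reachable — one SCC of size 3.
{c, e, j} are all mutually reachable — one SCC of size 3.
{h} is an SCC by itself.
That gives 4 strongly connected components.

4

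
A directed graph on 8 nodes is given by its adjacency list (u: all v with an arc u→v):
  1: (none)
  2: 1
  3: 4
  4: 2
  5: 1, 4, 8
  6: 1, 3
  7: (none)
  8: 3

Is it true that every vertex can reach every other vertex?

No

There is no directed path from 6 to 7, so the graph is not strongly connected.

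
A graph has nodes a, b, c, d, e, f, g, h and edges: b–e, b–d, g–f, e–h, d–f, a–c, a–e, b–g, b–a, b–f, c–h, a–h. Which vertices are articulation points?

b

Removing b increases the component count from 1 to 2, so b is a cut vertex.
By contrast removing e leaves 1 component; it is not a cut vertex. No other vertex is a cut vertex either.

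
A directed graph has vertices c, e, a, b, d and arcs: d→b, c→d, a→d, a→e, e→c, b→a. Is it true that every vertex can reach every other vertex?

From d we can reach every vertex (a, b, c, d, e), and every vertex can reach d (a, b, c, d, e). So the whole graph is one strongly connected component.

Yes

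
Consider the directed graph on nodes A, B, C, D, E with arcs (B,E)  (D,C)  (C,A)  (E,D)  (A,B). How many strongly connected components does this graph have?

{A, B, C, D, E} are all mutually reachable — one SCC of size 5.
That gives 1 strongly connected component.

1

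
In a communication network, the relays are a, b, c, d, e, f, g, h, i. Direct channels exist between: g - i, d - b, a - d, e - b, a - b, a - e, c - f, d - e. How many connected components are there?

h is isolated — a component by itself.
Starting from g we can reach g, i. That is one component of size 2.
Starting from c we can reach c, f. That is one component of size 2.
Starting from a we can reach a, b, d, e. That is one component of size 4.
Total: 4 components.

4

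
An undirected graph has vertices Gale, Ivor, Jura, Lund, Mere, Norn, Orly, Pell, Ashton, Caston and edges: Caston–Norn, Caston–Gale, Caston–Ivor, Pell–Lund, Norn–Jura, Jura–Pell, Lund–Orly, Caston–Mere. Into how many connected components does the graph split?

2

Ashton is isolated — a component by itself.
Starting from Gale we can reach Gale, Ivor, Jura, Lund, Mere, Norn, Orly, Pell, Caston. That is one component of size 9.
Total: 2 components.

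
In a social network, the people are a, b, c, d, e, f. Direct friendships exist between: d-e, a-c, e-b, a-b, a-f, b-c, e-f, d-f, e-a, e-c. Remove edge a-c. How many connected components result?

1

a and c are still connected via a-e-c, so the component count stays at 1.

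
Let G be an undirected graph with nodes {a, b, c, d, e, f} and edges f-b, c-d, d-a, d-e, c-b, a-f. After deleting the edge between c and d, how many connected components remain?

c and d are still connected via c-b-f-a-d, so the component count stays at 1.

1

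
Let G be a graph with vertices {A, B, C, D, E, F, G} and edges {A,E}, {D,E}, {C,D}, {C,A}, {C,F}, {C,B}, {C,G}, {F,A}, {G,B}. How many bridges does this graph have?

The edges on the cycle C-G-B-C are not bridges since each lies on that cycle.
Every edge lies on some cycle, so there are no bridges.

0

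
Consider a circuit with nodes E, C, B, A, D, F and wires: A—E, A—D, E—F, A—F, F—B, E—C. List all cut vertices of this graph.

A, E, F

Removing A increases the component count from 1 to 2, so A is a cut vertex.
Removing E increases the component count from 1 to 2, so E is a cut vertex.
Removing F increases the component count from 1 to 2, so F is a cut vertex.
By contrast removing B leaves 1 component; it is not a cut vertex. No other vertex is a cut vertex either.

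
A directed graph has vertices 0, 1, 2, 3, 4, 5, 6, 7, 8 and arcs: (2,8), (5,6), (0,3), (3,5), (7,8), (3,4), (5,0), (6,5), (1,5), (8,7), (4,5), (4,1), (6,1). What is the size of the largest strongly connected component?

6

{0, 1, 3, 4, 5, 6} are all mutually reachable — one SCC of size 6.
{7, 8} are all mutually reachable — one SCC of size 2.
{2} is an SCC by itself.
The largest has 6 vertices.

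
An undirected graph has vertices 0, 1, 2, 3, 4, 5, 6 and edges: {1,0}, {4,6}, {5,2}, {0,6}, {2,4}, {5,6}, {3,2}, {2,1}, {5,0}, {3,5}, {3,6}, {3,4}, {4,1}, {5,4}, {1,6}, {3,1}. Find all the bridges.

The edges on the cycle 1-0-6-1 are not bridges since each lies on that cycle.
Every edge lies on some cycle, so there are no bridges.

none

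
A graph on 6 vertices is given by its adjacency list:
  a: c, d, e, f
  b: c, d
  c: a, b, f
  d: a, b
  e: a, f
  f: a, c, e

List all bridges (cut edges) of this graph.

none

The edges on the cycle d-a-c-b-d are not bridges since each lies on that cycle.
Every edge lies on some cycle, so there are no bridges.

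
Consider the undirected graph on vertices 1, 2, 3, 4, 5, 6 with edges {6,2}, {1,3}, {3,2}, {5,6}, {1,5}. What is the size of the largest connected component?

5

4 is isolated — a component by itself.
Starting from 1 we can reach 1, 2, 3, 5, 6. That is one component of size 5.
The largest has 5 vertices.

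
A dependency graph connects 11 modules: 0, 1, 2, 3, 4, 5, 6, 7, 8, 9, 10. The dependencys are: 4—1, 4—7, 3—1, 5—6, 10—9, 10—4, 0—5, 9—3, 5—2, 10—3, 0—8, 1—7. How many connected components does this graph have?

Starting from 0 we can reach 0, 2, 5, 6, 8. That is one component of size 5.
Starting from 1 we can reach 1, 3, 4, 7, 9, 10. That is one component of size 6.
Total: 2 components.

2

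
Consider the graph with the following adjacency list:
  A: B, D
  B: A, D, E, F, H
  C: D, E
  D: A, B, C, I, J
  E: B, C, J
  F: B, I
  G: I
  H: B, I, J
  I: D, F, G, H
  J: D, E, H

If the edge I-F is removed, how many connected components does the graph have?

1

I and F are still connected via I-D-B-F, so the component count stays at 1.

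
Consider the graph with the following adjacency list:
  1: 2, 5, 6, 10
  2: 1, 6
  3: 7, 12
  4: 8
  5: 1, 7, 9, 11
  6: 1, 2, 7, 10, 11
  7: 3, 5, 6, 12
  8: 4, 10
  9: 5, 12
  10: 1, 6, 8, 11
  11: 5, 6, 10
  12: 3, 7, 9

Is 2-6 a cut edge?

After removing 2-6, the path 2-1-6 still connects them, so the edge is not a bridge.

No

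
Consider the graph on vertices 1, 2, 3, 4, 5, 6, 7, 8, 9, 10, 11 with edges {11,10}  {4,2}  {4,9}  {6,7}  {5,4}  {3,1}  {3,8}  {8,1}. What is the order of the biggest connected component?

4

Starting from 6 we can reach 6, 7. That is one component of size 2.
Starting from 10 we can reach 10, 11. That is one component of size 2.
Starting from 1 we can reach 1, 3, 8. That is one component of size 3.
Starting from 2 we can reach 2, 4, 5, 9. That is one component of size 4.
The largest has 4 vertices.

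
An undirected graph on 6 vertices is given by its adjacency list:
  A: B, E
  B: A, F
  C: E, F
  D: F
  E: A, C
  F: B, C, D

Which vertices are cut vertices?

Removing F increases the component count from 1 to 2, so F is a cut vertex.
By contrast removing A leaves 1 component; it is not a cut vertex. No other vertex is a cut vertex either.

F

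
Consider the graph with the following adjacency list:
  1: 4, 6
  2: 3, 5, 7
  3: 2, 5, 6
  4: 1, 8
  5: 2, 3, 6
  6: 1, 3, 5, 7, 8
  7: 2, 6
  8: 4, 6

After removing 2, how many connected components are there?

1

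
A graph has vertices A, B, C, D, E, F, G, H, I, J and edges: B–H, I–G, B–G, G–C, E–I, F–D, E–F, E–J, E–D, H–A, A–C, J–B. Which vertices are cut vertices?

Removing E increases the component count from 1 to 2, so E is a cut vertex.
By contrast removing C leaves 1 component; it is not a cut vertex. No other vertex is a cut vertex either.

E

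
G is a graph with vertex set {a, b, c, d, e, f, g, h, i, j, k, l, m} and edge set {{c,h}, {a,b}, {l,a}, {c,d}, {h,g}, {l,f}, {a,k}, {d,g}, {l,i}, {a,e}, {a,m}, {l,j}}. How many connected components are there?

2

Starting from c we can reach c, d, g, h. That is one component of size 4.
Starting from a we can reach a, b, e, f, i, j, k, l, m. That is one component of size 9.
Total: 2 components.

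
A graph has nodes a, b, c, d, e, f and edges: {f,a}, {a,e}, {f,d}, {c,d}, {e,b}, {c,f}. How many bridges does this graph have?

3

The edges on the cycle c-f-d-c are not bridges since each lies on that cycle.
But removing a-e disconnects a from e; removing f-a disconnects f from a; removing e-b disconnects e from b — these are bridges.
That makes 3 bridges.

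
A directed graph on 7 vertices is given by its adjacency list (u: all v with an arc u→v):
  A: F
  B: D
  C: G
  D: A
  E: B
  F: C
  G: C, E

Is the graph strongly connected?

Yes

From A we can reach every vertex (A, B, C, D, E, F, G), and every vertex can reach A (A, B, C, D, E, F, G). So the whole graph is one strongly connected component.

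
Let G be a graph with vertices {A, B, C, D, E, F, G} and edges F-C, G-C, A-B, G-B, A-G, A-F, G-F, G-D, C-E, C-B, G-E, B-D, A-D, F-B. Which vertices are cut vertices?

Removing F, for instance, still leaves 1 component. No single vertex removal increases the component count — the graph has no articulation points.

none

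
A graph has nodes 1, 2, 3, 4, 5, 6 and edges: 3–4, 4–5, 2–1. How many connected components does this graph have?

6 is isolated — a component by itself.
Starting from 1 we can reach 1, 2. That is one component of size 2.
Starting from 3 we can reach 3, 4, 5. That is one component of size 3.
Total: 3 components.

3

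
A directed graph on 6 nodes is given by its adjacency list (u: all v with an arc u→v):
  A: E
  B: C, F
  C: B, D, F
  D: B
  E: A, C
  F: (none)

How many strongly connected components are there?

{B, C, D} are all mutually reachable — one SCC of size 3.
{A, E} are all mutually reachable — one SCC of size 2.
{F} is an SCC by itself.
That gives 3 strongly connected components.

3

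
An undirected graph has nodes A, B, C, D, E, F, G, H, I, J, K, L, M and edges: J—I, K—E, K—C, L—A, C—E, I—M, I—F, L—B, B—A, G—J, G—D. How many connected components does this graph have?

4

H is isolated — a component by itself.
Starting from C we can reach C, E, K. That is one component of size 3.
Starting from A we can reach A, B, L. That is one component of size 3.
Starting from D we can reach D, F, G, I, J, M. That is one component of size 6.
Total: 4 components.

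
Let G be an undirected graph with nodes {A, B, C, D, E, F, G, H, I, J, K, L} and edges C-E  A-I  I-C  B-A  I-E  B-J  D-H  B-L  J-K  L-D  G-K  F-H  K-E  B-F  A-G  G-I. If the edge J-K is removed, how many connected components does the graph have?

1

J and K are still connected via J-B-A-G-K, so the component count stays at 1.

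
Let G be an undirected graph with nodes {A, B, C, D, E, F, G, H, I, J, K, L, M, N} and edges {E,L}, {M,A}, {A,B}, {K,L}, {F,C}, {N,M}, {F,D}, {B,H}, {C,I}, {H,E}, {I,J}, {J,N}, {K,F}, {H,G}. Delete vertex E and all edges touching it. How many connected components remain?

1

With E gone, the remaining components are: {A, B, C, D, F, G, H, I, J, K, L, M, N}.
That is 1 component.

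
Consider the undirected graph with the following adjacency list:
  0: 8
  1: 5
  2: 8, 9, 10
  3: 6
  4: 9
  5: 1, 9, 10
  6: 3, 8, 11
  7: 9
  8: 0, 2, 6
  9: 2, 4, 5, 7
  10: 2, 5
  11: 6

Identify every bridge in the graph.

0-8, 1-5, 11-6, 2-8, 3-6, 4-9, 6-8, 7-9

The edges on the cycle 2-10-5-9-2 are not bridges since each lies on that cycle.
But removing 6-11 disconnects 6 from 11; removing 9-7 disconnects 9 from 7; removing 5-1 disconnects 5 from 1; removing 8-0 disconnects 8 from 0 — these are bridges.
In total 8 edges are bridges.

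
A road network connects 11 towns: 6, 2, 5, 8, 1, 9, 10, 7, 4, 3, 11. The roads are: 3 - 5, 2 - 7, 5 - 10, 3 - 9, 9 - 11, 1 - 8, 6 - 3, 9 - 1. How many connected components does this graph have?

3

4 is isolated — a component by itself.
Starting from 2 we can reach 2, 7. That is one component of size 2.
Starting from 1 we can reach 1, 3, 5, 6, 8, 9, 10, 11. That is one component of size 8.
Total: 3 components.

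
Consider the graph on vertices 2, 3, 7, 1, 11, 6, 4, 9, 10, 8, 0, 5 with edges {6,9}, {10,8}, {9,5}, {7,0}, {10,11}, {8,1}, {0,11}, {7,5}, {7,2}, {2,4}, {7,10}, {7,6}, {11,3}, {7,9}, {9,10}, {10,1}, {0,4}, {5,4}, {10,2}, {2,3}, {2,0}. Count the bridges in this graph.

The edges on the cycle 7-6-9-7 are not bridges since each lies on that cycle.
Every edge lies on some cycle, so there are no bridges.

0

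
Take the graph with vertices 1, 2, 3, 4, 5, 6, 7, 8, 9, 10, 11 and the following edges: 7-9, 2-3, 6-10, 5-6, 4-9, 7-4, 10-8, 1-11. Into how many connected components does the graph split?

4

Starting from 2 we can reach 2, 3. That is one component of size 2.
Starting from 1 we can reach 1, 11. That is one component of size 2.
Starting from 4 we can reach 4, 7, 9. That is one component of size 3.
Starting from 5 we can reach 5, 6, 8, 10. That is one component of size 4.
Total: 4 components.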